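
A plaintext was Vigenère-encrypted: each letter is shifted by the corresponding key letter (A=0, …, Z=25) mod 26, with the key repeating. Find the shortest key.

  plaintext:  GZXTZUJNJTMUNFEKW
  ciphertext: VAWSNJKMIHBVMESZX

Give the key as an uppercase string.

PBZZO

  i= 0: V-G = 15 → P
  i= 1: A-Z =  1 → B
  i= 2: W-X = 25 → Z
  i= 3: S-T = 25 → Z
  i= 4: N-Z = 14 → O
  i= 5: J-U = 15 → P
  i= 6: K-J =  1 → B
  i= 7: M-N = 25 → Z
  i= 8: I-J = 25 → Z
  i= 9: H-T = 14 → O
  i=10: B-M = 15 → P
  i=11: V-U =  1 → B
  i=12: M-N = 25 → Z
  i=13: E-F = 25 → Z
  i=14: S-E = 14 → O
  i=15: Z-K = 15 → P
  i=16: X-W =  1 → B
  shifts repeat with period 5: PBZZO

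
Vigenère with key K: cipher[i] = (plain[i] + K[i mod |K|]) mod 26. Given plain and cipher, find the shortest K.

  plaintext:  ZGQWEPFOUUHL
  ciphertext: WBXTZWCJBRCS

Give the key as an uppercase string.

  i= 0: W-Z = 23 → X
  i= 1: B-G = 21 → V
  i= 2: X-Q =  7 → H
  i= 3: T-W = 23 → X
  i= 4: Z-E = 21 → V
  i= 5: W-P =  7 → H
  i= 6: C-F = 23 → X
  i= 7: J-O = 21 → V
  i= 8: B-U =  7 → H
  i= 9: R-U = 23 → X
  i=10: C-H = 21 → V
  i=11: S-L =  7 → H
  shifts repeat with period 3: XVH

XVH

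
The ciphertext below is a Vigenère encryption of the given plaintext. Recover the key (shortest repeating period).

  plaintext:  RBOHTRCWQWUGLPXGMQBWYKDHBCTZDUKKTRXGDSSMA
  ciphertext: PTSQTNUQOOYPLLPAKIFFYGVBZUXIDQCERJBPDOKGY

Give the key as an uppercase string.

  i= 0: P-R = 24 → Y
  i= 1: T-B = 18 → S
  i= 2: S-O =  4 → E
  i= 3: Q-H =  9 → J
  i= 4: T-T =  0 → A
  i= 5: N-R = 22 → W
  i= 6: U-C = 18 → S
  i= 7: Q-W = 20 → U
  i= 8: O-Q = 24 → Y
  i= 9: O-W = 18 → S
  i=10: Y-U =  4 → E
  i=11: P-G =  9 → J
  i=12: L-L =  0 → A
  i=13: L-P = 22 → W
  i=14: P-X = 18 → S
  i=15: A-G = 20 → U
  i=16: K-M = 24 → Y
  i=17: I-Q = 18 → S
  i=18: F-B =  4 → E
  i=19: F-W =  9 → J
  i=20: Y-Y =  0 → A
  i=21: G-K = 22 → W
  i=22: V-D = 18 → S
  i=23: B-H = 20 → U
  i=24: Z-B = 24 → Y
  i=25: U-C = 18 → S
  i=26: X-T =  4 → E
  i=27: I-Z =  9 → J
  i=28: D-D =  0 → A
  i=29: Q-U = 22 → W
  i=30: C-K = 18 → S
  i=31: E-K = 20 → U
  i=32: R-T = 24 → Y
  i=33: J-R = 18 → S
  i=34: B-X =  4 → E
  i=35: P-G =  9 → J
  i=36: D-D =  0 → A
  i=37: O-S = 22 → W
  i=38: K-S = 18 → S
  i=39: G-M = 20 → U
  i=40: Y-A = 24 → Y
  shifts repeat with period 8: YSEJAWSU

YSEJAWSU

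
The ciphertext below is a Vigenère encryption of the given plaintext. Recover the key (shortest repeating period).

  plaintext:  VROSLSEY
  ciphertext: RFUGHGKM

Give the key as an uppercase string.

WOGO

  i= 0: R-V = 22 → W
  i= 1: F-R = 14 → O
  i= 2: U-O =  6 → G
  i= 3: G-S = 14 → O
  i= 4: H-L = 22 → W
  i= 5: G-S = 14 → O
  i= 6: K-E =  6 → G
  i= 7: M-Y = 14 → O
  shifts repeat with period 4: WOGO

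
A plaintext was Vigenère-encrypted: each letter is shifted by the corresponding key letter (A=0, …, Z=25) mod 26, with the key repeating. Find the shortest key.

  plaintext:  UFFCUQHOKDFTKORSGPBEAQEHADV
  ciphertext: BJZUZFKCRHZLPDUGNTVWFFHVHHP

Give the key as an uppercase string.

HEUSFPDO

  i= 0: B-U =  7 → H
  i= 1: J-F =  4 → E
  i= 2: Z-F = 20 → U
  i= 3: U-C = 18 → S
  i= 4: Z-U =  5 → F
  i= 5: F-Q = 15 → P
  i= 6: K-H =  3 → D
  i= 7: C-O = 14 → O
  i= 8: R-K =  7 → H
  i= 9: H-D =  4 → E
  i=10: Z-F = 20 → U
  i=11: L-T = 18 → S
  i=12: P-K =  5 → F
  i=13: D-O = 15 → P
  i=14: U-R =  3 → D
  i=15: G-S = 14 → O
  i=16: N-G =  7 → H
  i=17: T-P =  4 → E
  i=18: V-B = 20 → U
  i=19: W-E = 18 → S
  i=20: F-A =  5 → F
  i=21: F-Q = 15 → P
  i=22: H-E =  3 → D
  i=23: V-H = 14 → O
  i=24: H-A =  7 → H
  i=25: H-D =  4 → E
  i=26: P-V = 20 → U
  shifts repeat with period 8: HEUSFPDO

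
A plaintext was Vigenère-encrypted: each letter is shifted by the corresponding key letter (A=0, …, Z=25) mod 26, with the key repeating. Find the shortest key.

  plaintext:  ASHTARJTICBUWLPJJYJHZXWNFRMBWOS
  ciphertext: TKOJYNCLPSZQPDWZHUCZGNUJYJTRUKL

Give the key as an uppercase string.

  i= 0: T-A = 19 → T
  i= 1: K-S = 18 → S
  i= 2: O-H =  7 → H
  i= 3: J-T = 16 → Q
  i= 4: Y-A = 24 → Y
  i= 5: N-R = 22 → W
  i= 6: C-J = 19 → T
  i= 7: L-T = 18 → S
  i= 8: P-I =  7 → H
  i= 9: S-C = 16 → Q
  i=10: Z-B = 24 → Y
  i=11: Q-U = 22 → W
  i=12: P-W = 19 → T
  i=13: D-L = 18 → S
  i=14: W-P =  7 → H
  i=15: Z-J = 16 → Q
  i=16: H-J = 24 → Y
  i=17: U-Y = 22 → W
  i=18: C-J = 19 → T
  i=19: Z-H = 18 → S
  i=20: G-Z =  7 → H
  i=21: N-X = 16 → Q
  i=22: U-W = 24 → Y
  i=23: J-N = 22 → W
  i=24: Y-F = 19 → T
  i=25: J-R = 18 → S
  i=26: T-M =  7 → H
  i=27: R-B = 16 → Q
  i=28: U-W = 24 → Y
  i=29: K-O = 22 → W
  i=30: L-S = 19 → T
  shifts repeat with period 6: TSHQYW

TSHQYW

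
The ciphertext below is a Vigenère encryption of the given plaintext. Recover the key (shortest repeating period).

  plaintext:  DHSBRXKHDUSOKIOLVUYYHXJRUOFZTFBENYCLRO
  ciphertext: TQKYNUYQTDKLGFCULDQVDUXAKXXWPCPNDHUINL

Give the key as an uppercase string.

QJSXWXOJ

  i= 0: T-D = 16 → Q
  i= 1: Q-H =  9 → J
  i= 2: K-S = 18 → S
  i= 3: Y-B = 23 → X
  i= 4: N-R = 22 → W
  i= 5: U-X = 23 → X
  i= 6: Y-K = 14 → O
  i= 7: Q-H =  9 → J
  i= 8: T-D = 16 → Q
  i= 9: D-U =  9 → J
  i=10: K-S = 18 → S
  i=11: L-O = 23 → X
  i=12: G-K = 22 → W
  i=13: F-I = 23 → X
  i=14: C-O = 14 → O
  i=15: U-L =  9 → J
  i=16: L-V = 16 → Q
  i=17: D-U =  9 → J
  i=18: Q-Y = 18 → S
  i=19: V-Y = 23 → X
  i=20: D-H = 22 → W
  i=21: U-X = 23 → X
  i=22: X-J = 14 → O
  i=23: A-R =  9 → J
  i=24: K-U = 16 → Q
  i=25: X-O =  9 → J
  i=26: X-F = 18 → S
  i=27: W-Z = 23 → X
  i=28: P-T = 22 → W
  i=29: C-F = 23 → X
  i=30: P-B = 14 → O
  i=31: N-E =  9 → J
  i=32: D-N = 16 → Q
  i=33: H-Y =  9 → J
  i=34: U-C = 18 → S
  i=35: I-L = 23 → X
  i=36: N-R = 22 → W
  i=37: L-O = 23 → X
  shifts repeat with period 8: QJSXWXOJ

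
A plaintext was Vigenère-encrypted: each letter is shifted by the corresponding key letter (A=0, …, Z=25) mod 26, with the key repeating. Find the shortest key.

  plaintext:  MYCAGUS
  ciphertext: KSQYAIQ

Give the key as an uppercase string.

  i= 0: K-M = 24 → Y
  i= 1: S-Y = 20 → U
  i= 2: Q-C = 14 → O
  i= 3: Y-A = 24 → Y
  i= 4: A-G = 20 → U
  i= 5: I-U = 14 → O
  i= 6: Q-S = 24 → Y
  shifts repeat with period 3: YUO

YUO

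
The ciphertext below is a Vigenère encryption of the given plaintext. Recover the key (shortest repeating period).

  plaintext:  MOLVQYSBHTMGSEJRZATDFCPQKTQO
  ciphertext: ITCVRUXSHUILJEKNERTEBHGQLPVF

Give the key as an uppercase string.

  i= 0: I-M = 22 → W
  i= 1: T-O =  5 → F
  i= 2: C-L = 17 → R
  i= 3: V-V =  0 → A
  i= 4: R-Q =  1 → B
  i= 5: U-Y = 22 → W
  i= 6: X-S =  5 → F
  i= 7: S-B = 17 → R
  i= 8: H-H =  0 → A
  i= 9: U-T =  1 → B
  i=10: I-M = 22 → W
  i=11: L-G =  5 → F
  i=12: J-S = 17 → R
  i=13: E-E =  0 → A
  i=14: K-J =  1 → B
  i=15: N-R = 22 → W
  i=16: E-Z =  5 → F
  i=17: R-A = 17 → R
  i=18: T-T =  0 → A
  i=19: E-D =  1 → B
  i=20: B-F = 22 → W
  i=21: H-C =  5 → F
  i=22: G-P = 17 → R
  i=23: Q-Q =  0 → A
  i=24: L-K =  1 → B
  i=25: P-T = 22 → W
  i=26: V-Q =  5 → F
  i=27: F-O = 17 → R
  shifts repeat with period 5: WFRAB

WFRAB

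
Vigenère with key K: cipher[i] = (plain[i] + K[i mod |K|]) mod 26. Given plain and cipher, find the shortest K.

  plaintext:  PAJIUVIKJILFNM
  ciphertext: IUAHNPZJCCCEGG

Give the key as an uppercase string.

  i= 0: I-P = 19 → T
  i= 1: U-A = 20 → U
  i= 2: A-J = 17 → R
  i= 3: H-I = 25 → Z
  i= 4: N-U = 19 → T
  i= 5: P-V = 20 → U
  i= 6: Z-I = 17 → R
  i= 7: J-K = 25 → Z
  i= 8: C-J = 19 → T
  i= 9: C-I = 20 → U
  i=10: C-L = 17 → R
  i=11: E-F = 25 → Z
  i=12: G-N = 19 → T
  i=13: G-M = 20 → U
  shifts repeat with period 4: TURZ

TURZ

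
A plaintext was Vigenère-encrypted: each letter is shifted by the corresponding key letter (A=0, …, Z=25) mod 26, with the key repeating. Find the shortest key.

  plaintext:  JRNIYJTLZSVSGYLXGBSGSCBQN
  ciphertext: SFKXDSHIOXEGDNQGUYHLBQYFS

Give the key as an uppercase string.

JOXPF

  i= 0: S-J =  9 → J
  i= 1: F-R = 14 → O
  i= 2: K-N = 23 → X
  i= 3: X-I = 15 → P
  i= 4: D-Y =  5 → F
  i= 5: S-J =  9 → J
  i= 6: H-T = 14 → O
  i= 7: I-L = 23 → X
  i= 8: O-Z = 15 → P
  i= 9: X-S =  5 → F
  i=10: E-V =  9 → J
  i=11: G-S = 14 → O
  i=12: D-G = 23 → X
  i=13: N-Y = 15 → P
  i=14: Q-L =  5 → F
  i=15: G-X =  9 → J
  i=16: U-G = 14 → O
  i=17: Y-B = 23 → X
  i=18: H-S = 15 → P
  i=19: L-G =  5 → F
  i=20: B-S =  9 → J
  i=21: Q-C = 14 → O
  i=22: Y-B = 23 → X
  i=23: F-Q = 15 → P
  i=24: S-N =  5 → F
  shifts repeat with period 5: JOXPF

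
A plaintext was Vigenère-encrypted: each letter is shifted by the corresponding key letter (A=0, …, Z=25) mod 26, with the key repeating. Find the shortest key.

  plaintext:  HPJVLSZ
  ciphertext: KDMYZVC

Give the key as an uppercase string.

  i= 0: K-H =  3 → D
  i= 1: D-P = 14 → O
  i= 2: M-J =  3 → D
  i= 3: Y-V =  3 → D
  i= 4: Z-L = 14 → O
  i= 5: V-S =  3 → D
  i= 6: C-Z =  3 → D
  shifts repeat with period 3: DOD

DOD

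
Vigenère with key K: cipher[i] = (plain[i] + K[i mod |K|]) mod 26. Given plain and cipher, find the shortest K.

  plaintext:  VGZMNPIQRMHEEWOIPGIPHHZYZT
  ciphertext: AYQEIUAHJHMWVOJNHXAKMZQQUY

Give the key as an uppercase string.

FSRSV

  i= 0: A-V =  5 → F
  i= 1: Y-G = 18 → S
  i= 2: Q-Z = 17 → R
  i= 3: E-M = 18 → S
  i= 4: I-N = 21 → V
  i= 5: U-P =  5 → F
  i= 6: A-I = 18 → S
  i= 7: H-Q = 17 → R
  i= 8: J-R = 18 → S
  i= 9: H-M = 21 → V
  i=10: M-H =  5 → F
  i=11: W-E = 18 → S
  i=12: V-E = 17 → R
  i=13: O-W = 18 → S
  i=14: J-O = 21 → V
  i=15: N-I =  5 → F
  i=16: H-P = 18 → S
  i=17: X-G = 17 → R
  i=18: A-I = 18 → S
  i=19: K-P = 21 → V
  i=20: M-H =  5 → F
  i=21: Z-H = 18 → S
  i=22: Q-Z = 17 → R
  i=23: Q-Y = 18 → S
  i=24: U-Z = 21 → V
  i=25: Y-T =  5 → F
  shifts repeat with period 5: FSRSV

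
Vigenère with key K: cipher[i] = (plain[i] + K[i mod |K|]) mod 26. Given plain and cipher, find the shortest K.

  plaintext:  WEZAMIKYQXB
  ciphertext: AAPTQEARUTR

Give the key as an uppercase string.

EWQT

  i= 0: A-W =  4 → E
  i= 1: A-E = 22 → W
  i= 2: P-Z = 16 → Q
  i= 3: T-A = 19 → T
  i= 4: Q-M =  4 → E
  i= 5: E-I = 22 → W
  i= 6: A-K = 16 → Q
  i= 7: R-Y = 19 → T
  i= 8: U-Q =  4 → E
  i= 9: T-X = 22 → W
  i=10: R-B = 16 → Q
  shifts repeat with period 4: EWQT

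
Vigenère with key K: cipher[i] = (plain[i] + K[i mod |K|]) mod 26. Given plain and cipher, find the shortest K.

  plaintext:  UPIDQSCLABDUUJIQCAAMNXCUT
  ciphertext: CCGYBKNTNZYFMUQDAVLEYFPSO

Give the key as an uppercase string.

INYVLSL

  i= 0: C-U =  8 → I
  i= 1: C-P = 13 → N
  i= 2: G-I = 24 → Y
  i= 3: Y-D = 21 → V
  i= 4: B-Q = 11 → L
  i= 5: K-S = 18 → S
  i= 6: N-C = 11 → L
  i= 7: T-L =  8 → I
  i= 8: N-A = 13 → N
  i= 9: Z-B = 24 → Y
  i=10: Y-D = 21 → V
  i=11: F-U = 11 → L
  i=12: M-U = 18 → S
  i=13: U-J = 11 → L
  i=14: Q-I =  8 → I
  i=15: D-Q = 13 → N
  i=16: A-C = 24 → Y
  i=17: V-A = 21 → V
  i=18: L-A = 11 → L
  i=19: E-M = 18 → S
  i=20: Y-N = 11 → L
  i=21: F-X =  8 → I
  i=22: P-C = 13 → N
  i=23: S-U = 24 → Y
  i=24: O-T = 21 → V
  shifts repeat with period 7: INYVLSL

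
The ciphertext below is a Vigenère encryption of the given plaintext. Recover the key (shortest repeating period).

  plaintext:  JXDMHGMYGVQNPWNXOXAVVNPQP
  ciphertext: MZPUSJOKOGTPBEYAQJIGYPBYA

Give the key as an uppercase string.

  i= 0: M-J =  3 → D
  i= 1: Z-X =  2 → C
  i= 2: P-D = 12 → M
  i= 3: U-M =  8 → I
  i= 4: S-H = 11 → L
  i= 5: J-G =  3 → D
  i= 6: O-M =  2 → C
  i= 7: K-Y = 12 → M
  i= 8: O-G =  8 → I
  i= 9: G-V = 11 → L
  i=10: T-Q =  3 → D
  i=11: P-N =  2 → C
  i=12: B-P = 12 → M
  i=13: E-W =  8 → I
  i=14: Y-N = 11 → L
  i=15: A-X =  3 → D
  i=16: Q-O =  2 → C
  i=17: J-X = 12 → M
  i=18: I-A =  8 → I
  i=19: G-V = 11 → L
  i=20: Y-V =  3 → D
  i=21: P-N =  2 → C
  i=22: B-P = 12 → M
  i=23: Y-Q =  8 → I
  i=24: A-P = 11 → L
  shifts repeat with period 5: DCMIL

DCMIL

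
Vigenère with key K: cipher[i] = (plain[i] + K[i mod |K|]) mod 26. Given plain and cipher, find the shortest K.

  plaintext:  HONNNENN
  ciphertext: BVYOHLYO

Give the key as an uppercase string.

  i= 0: B-H = 20 → U
  i= 1: V-O =  7 → H
  i= 2: Y-N = 11 → L
  i= 3: O-N =  1 → B
  i= 4: H-N = 20 → U
  i= 5: L-E =  7 → H
  i= 6: Y-N = 11 → L
  i= 7: O-N =  1 → B
  shifts repeat with period 4: UHLB

UHLB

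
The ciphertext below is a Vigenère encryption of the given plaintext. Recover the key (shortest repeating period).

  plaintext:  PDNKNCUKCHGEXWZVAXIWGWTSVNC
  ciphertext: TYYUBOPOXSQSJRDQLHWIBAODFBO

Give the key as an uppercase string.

EVLKOMV

  i= 0: T-P =  4 → E
  i= 1: Y-D = 21 → V
  i= 2: Y-N = 11 → L
  i= 3: U-K = 10 → K
  i= 4: B-N = 14 → O
  i= 5: O-C = 12 → M
  i= 6: P-U = 21 → V
  i= 7: O-K =  4 → E
  i= 8: X-C = 21 → V
  i= 9: S-H = 11 → L
  i=10: Q-G = 10 → K
  i=11: S-E = 14 → O
  i=12: J-X = 12 → M
  i=13: R-W = 21 → V
  i=14: D-Z =  4 → E
  i=15: Q-V = 21 → V
  i=16: L-A = 11 → L
  i=17: H-X = 10 → K
  i=18: W-I = 14 → O
  i=19: I-W = 12 → M
  i=20: B-G = 21 → V
  i=21: A-W =  4 → E
  i=22: O-T = 21 → V
  i=23: D-S = 11 → L
  i=24: F-V = 10 → K
  i=25: B-N = 14 → O
  i=26: O-C = 12 → M
  shifts repeat with period 7: EVLKOMV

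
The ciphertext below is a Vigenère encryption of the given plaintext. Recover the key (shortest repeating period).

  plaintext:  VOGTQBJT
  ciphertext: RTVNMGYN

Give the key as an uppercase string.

WFPU

  i= 0: R-V = 22 → W
  i= 1: T-O =  5 → F
  i= 2: V-G = 15 → P
  i= 3: N-T = 20 → U
  i= 4: M-Q = 22 → W
  i= 5: G-B =  5 → F
  i= 6: Y-J = 15 → P
  i= 7: N-T = 20 → U
  shifts repeat with period 4: WFPU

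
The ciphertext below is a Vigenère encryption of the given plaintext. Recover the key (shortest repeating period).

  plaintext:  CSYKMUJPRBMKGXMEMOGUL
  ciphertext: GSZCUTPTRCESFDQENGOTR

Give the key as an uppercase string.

  i= 0: G-C =  4 → E
  i= 1: S-S =  0 → A
  i= 2: Z-Y =  1 → B
  i= 3: C-K = 18 → S
  i= 4: U-M =  8 → I
  i= 5: T-U = 25 → Z
  i= 6: P-J =  6 → G
  i= 7: T-P =  4 → E
  i= 8: R-R =  0 → A
  i= 9: C-B =  1 → B
  i=10: E-M = 18 → S
  i=11: S-K =  8 → I
  i=12: F-G = 25 → Z
  i=13: D-X =  6 → G
  i=14: Q-M =  4 → E
  i=15: E-E =  0 → A
  i=16: N-M =  1 → B
  i=17: G-O = 18 → S
  i=18: O-G =  8 → I
  i=19: T-U = 25 → Z
  i=20: R-L =  6 → G
  shifts repeat with period 7: EABSIZG

EABSIZG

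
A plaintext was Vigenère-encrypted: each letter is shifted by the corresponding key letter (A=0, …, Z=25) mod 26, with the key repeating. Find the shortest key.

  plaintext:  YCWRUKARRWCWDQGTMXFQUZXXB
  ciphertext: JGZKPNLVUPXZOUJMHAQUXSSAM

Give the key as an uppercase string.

  i= 0: J-Y = 11 → L
  i= 1: G-C =  4 → E
  i= 2: Z-W =  3 → D
  i= 3: K-R = 19 → T
  i= 4: P-U = 21 → V
  i= 5: N-K =  3 → D
  i= 6: L-A = 11 → L
  i= 7: V-R =  4 → E
  i= 8: U-R =  3 → D
  i= 9: P-W = 19 → T
  i=10: X-C = 21 → V
  i=11: Z-W =  3 → D
  i=12: O-D = 11 → L
  i=13: U-Q =  4 → E
  i=14: J-G =  3 → D
  i=15: M-T = 19 → T
  i=16: H-M = 21 → V
  i=17: A-X =  3 → D
  i=18: Q-F = 11 → L
  i=19: U-Q =  4 → E
  i=20: X-U =  3 → D
  i=21: S-Z = 19 → T
  i=22: S-X = 21 → V
  i=23: A-X =  3 → D
  i=24: M-B = 11 → L
  shifts repeat with period 6: LEDTVD

LEDTVD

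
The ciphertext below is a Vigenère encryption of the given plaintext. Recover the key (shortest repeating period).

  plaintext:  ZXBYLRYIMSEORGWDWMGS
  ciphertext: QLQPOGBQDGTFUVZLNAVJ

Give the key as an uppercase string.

  i= 0: Q-Z = 17 → R
  i= 1: L-X = 14 → O
  i= 2: Q-B = 15 → P
  i= 3: P-Y = 17 → R
  i= 4: O-L =  3 → D
  i= 5: G-R = 15 → P
  i= 6: B-Y =  3 → D
  i= 7: Q-I =  8 → I
  i= 8: D-M = 17 → R
  i= 9: G-S = 14 → O
  i=10: T-E = 15 → P
  i=11: F-O = 17 → R
  i=12: U-R =  3 → D
  i=13: V-G = 15 → P
  i=14: Z-W =  3 → D
  i=15: L-D =  8 → I
  i=16: N-W = 17 → R
  i=17: A-M = 14 → O
  i=18: V-G = 15 → P
  i=19: J-S = 17 → R
  shifts repeat with period 8: ROPRDPDI

ROPRDPDI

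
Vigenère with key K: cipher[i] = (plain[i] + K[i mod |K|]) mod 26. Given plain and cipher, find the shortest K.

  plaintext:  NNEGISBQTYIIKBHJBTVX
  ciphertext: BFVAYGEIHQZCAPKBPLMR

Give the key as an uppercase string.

OSRUQODS

  i= 0: B-N = 14 → O
  i= 1: F-N = 18 → S
  i= 2: V-E = 17 → R
  i= 3: A-G = 20 → U
  i= 4: Y-I = 16 → Q
  i= 5: G-S = 14 → O
  i= 6: E-B =  3 → D
  i= 7: I-Q = 18 → S
  i= 8: H-T = 14 → O
  i= 9: Q-Y = 18 → S
  i=10: Z-I = 17 → R
  i=11: C-I = 20 → U
  i=12: A-K = 16 → Q
  i=13: P-B = 14 → O
  i=14: K-H =  3 → D
  i=15: B-J = 18 → S
  i=16: P-B = 14 → O
  i=17: L-T = 18 → S
  i=18: M-V = 17 → R
  i=19: R-X = 20 → U
  shifts repeat with period 8: OSRUQODS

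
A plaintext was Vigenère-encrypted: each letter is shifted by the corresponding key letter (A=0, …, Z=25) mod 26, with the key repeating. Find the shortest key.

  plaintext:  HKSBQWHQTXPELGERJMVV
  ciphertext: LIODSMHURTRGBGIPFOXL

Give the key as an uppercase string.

  i= 0: L-H =  4 → E
  i= 1: I-K = 24 → Y
  i= 2: O-S = 22 → W
  i= 3: D-B =  2 → C
  i= 4: S-Q =  2 → C
  i= 5: M-W = 16 → Q
  i= 6: H-H =  0 → A
  i= 7: U-Q =  4 → E
  i= 8: R-T = 24 → Y
  i= 9: T-X = 22 → W
  i=10: R-P =  2 → C
  i=11: G-E =  2 → C
  i=12: B-L = 16 → Q
  i=13: G-G =  0 → A
  i=14: I-E =  4 → E
  i=15: P-R = 24 → Y
  i=16: F-J = 22 → W
  i=17: O-M =  2 → C
  i=18: X-V =  2 → C
  i=19: L-V = 16 → Q
  shifts repeat with period 7: EYWCCQA

EYWCCQA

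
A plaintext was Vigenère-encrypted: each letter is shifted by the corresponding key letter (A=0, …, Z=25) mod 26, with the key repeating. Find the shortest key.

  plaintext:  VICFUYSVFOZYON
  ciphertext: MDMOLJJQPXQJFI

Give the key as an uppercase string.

RVKJRL

  i= 0: M-V = 17 → R
  i= 1: D-I = 21 → V
  i= 2: M-C = 10 → K
  i= 3: O-F =  9 → J
  i= 4: L-U = 17 → R
  i= 5: J-Y = 11 → L
  i= 6: J-S = 17 → R
  i= 7: Q-V = 21 → V
  i= 8: P-F = 10 → K
  i= 9: X-O =  9 → J
  i=10: Q-Z = 17 → R
  i=11: J-Y = 11 → L
  i=12: F-O = 17 → R
  i=13: I-N = 21 → V
  shifts repeat with period 6: RVKJRL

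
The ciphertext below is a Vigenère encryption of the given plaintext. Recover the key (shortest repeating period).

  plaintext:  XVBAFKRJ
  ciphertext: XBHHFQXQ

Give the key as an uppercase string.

  i= 0: X-X =  0 → A
  i= 1: B-V =  6 → G
  i= 2: H-B =  6 → G
  i= 3: H-A =  7 → H
  i= 4: F-F =  0 → A
  i= 5: Q-K =  6 → G
  i= 6: X-R =  6 → G
  i= 7: Q-J =  7 → H
  shifts repeat with period 4: AGGH

AGGH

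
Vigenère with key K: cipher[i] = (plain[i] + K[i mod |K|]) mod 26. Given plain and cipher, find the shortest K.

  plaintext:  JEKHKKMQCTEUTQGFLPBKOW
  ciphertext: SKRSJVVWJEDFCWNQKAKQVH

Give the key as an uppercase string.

  i= 0: S-J =  9 → J
  i= 1: K-E =  6 → G
  i= 2: R-K =  7 → H
  i= 3: S-H = 11 → L
  i= 4: J-K = 25 → Z
  i= 5: V-K = 11 → L
  i= 6: V-M =  9 → J
  i= 7: W-Q =  6 → G
  i= 8: J-C =  7 → H
  i= 9: E-T = 11 → L
  i=10: D-E = 25 → Z
  i=11: F-U = 11 → L
  i=12: C-T =  9 → J
  i=13: W-Q =  6 → G
  i=14: N-G =  7 → H
  i=15: Q-F = 11 → L
  i=16: K-L = 25 → Z
  i=17: A-P = 11 → L
  i=18: K-B =  9 → J
  i=19: Q-K =  6 → G
  i=20: V-O =  7 → H
  i=21: H-W = 11 → L
  shifts repeat with period 6: JGHLZL

JGHLZL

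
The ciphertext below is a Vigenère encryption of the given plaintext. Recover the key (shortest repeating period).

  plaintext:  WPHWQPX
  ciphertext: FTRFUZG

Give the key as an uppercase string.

  i= 0: F-W =  9 → J
  i= 1: T-P =  4 → E
  i= 2: R-H = 10 → K
  i= 3: F-W =  9 → J
  i= 4: U-Q =  4 → E
  i= 5: Z-P = 10 → K
  i= 6: G-X =  9 → J
  shifts repeat with period 3: JEK

JEK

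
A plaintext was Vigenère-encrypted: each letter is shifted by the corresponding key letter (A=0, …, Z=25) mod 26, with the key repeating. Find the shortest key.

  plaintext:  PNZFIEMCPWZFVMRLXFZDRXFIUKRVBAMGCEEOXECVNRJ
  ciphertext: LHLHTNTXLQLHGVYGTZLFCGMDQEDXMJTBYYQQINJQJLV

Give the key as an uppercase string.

WUMCLJHV

  i= 0: L-P = 22 → W
  i= 1: H-N = 20 → U
  i= 2: L-Z = 12 → M
  i= 3: H-F =  2 → C
  i= 4: T-I = 11 → L
  i= 5: N-E =  9 → J
  i= 6: T-M =  7 → H
  i= 7: X-C = 21 → V
  i= 8: L-P = 22 → W
  i= 9: Q-W = 20 → U
  i=10: L-Z = 12 → M
  i=11: H-F =  2 → C
  i=12: G-V = 11 → L
  i=13: V-M =  9 → J
  i=14: Y-R =  7 → H
  i=15: G-L = 21 → V
  i=16: T-X = 22 → W
  i=17: Z-F = 20 → U
  i=18: L-Z = 12 → M
  i=19: F-D =  2 → C
  i=20: C-R = 11 → L
  i=21: G-X =  9 → J
  i=22: M-F =  7 → H
  i=23: D-I = 21 → V
  i=24: Q-U = 22 → W
  i=25: E-K = 20 → U
  i=26: D-R = 12 → M
  i=27: X-V =  2 → C
  i=28: M-B = 11 → L
  i=29: J-A =  9 → J
  i=30: T-M =  7 → H
  i=31: B-G = 21 → V
  i=32: Y-C = 22 → W
  i=33: Y-E = 20 → U
  i=34: Q-E = 12 → M
  i=35: Q-O =  2 → C
  i=36: I-X = 11 → L
  i=37: N-E =  9 → J
  i=38: J-C =  7 → H
  i=39: Q-V = 21 → V
  i=40: J-N = 22 → W
  i=41: L-R = 20 → U
  i=42: V-J = 12 → M
  shifts repeat with period 8: WUMCLJHV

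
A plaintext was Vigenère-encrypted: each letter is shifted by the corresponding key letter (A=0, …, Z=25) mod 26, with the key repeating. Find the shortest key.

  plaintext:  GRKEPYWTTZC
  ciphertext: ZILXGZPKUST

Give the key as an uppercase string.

TRB

  i= 0: Z-G = 19 → T
  i= 1: I-R = 17 → R
  i= 2: L-K =  1 → B
  i= 3: X-E = 19 → T
  i= 4: G-P = 17 → R
  i= 5: Z-Y =  1 → B
  i= 6: P-W = 19 → T
  i= 7: K-T = 17 → R
  i= 8: U-T =  1 → B
  i= 9: S-Z = 19 → T
  i=10: T-C = 17 → R
  shifts repeat with period 3: TRB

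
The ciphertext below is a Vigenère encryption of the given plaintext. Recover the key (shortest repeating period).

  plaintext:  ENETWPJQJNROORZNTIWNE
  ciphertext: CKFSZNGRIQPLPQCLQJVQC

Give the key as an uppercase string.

  i= 0: C-E = 24 → Y
  i= 1: K-N = 23 → X
  i= 2: F-E =  1 → B
  i= 3: S-T = 25 → Z
  i= 4: Z-W =  3 → D
  i= 5: N-P = 24 → Y
  i= 6: G-J = 23 → X
  i= 7: R-Q =  1 → B
  i= 8: I-J = 25 → Z
  i= 9: Q-N =  3 → D
  i=10: P-R = 24 → Y
  i=11: L-O = 23 → X
  i=12: P-O =  1 → B
  i=13: Q-R = 25 → Z
  i=14: C-Z =  3 → D
  i=15: L-N = 24 → Y
  i=16: Q-T = 23 → X
  i=17: J-I =  1 → B
  i=18: V-W = 25 → Z
  i=19: Q-N =  3 → D
  i=20: C-E = 24 → Y
  shifts repeat with period 5: YXBZD

YXBZD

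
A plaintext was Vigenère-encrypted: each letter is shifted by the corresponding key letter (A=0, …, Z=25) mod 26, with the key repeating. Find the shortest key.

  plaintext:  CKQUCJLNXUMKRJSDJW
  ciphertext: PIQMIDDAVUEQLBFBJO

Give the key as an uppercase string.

  i= 0: P-C = 13 → N
  i= 1: I-K = 24 → Y
  i= 2: Q-Q =  0 → A
  i= 3: M-U = 18 → S
  i= 4: I-C =  6 → G
  i= 5: D-J = 20 → U
  i= 6: D-L = 18 → S
  i= 7: A-N = 13 → N
  i= 8: V-X = 24 → Y
  i= 9: U-U =  0 → A
  i=10: E-M = 18 → S
  i=11: Q-K =  6 → G
  i=12: L-R = 20 → U
  i=13: B-J = 18 → S
  i=14: F-S = 13 → N
  i=15: B-D = 24 → Y
  i=16: J-J =  0 → A
  i=17: O-W = 18 → S
  shifts repeat with period 7: NYASGUS

NYASGUS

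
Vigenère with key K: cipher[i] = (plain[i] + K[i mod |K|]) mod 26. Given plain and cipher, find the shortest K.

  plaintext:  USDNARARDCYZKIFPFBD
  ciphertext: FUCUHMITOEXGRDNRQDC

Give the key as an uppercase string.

LCZHHVIC

  i= 0: F-U = 11 → L
  i= 1: U-S =  2 → C
  i= 2: C-D = 25 → Z
  i= 3: U-N =  7 → H
  i= 4: H-A =  7 → H
  i= 5: M-R = 21 → V
  i= 6: I-A =  8 → I
  i= 7: T-R =  2 → C
  i= 8: O-D = 11 → L
  i= 9: E-C =  2 → C
  i=10: X-Y = 25 → Z
  i=11: G-Z =  7 → H
  i=12: R-K =  7 → H
  i=13: D-I = 21 → V
  i=14: N-F =  8 → I
  i=15: R-P =  2 → C
  i=16: Q-F = 11 → L
  i=17: D-B =  2 → C
  i=18: C-D = 25 → Z
  shifts repeat with period 8: LCZHHVIC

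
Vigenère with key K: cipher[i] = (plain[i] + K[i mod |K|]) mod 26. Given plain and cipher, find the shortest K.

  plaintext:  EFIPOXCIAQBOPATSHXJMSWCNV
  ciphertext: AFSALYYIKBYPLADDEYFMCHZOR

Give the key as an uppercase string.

  i= 0: A-E = 22 → W
  i= 1: F-F =  0 → A
  i= 2: S-I = 10 → K
  i= 3: A-P = 11 → L
  i= 4: L-O = 23 → X
  i= 5: Y-X =  1 → B
  i= 6: Y-C = 22 → W
  i= 7: I-I =  0 → A
  i= 8: K-A = 10 → K
  i= 9: B-Q = 11 → L
  i=10: Y-B = 23 → X
  i=11: P-O =  1 → B
  i=12: L-P = 22 → W
  i=13: A-A =  0 → A
  i=14: D-T = 10 → K
  i=15: D-S = 11 → L
  i=16: E-H = 23 → X
  i=17: Y-X =  1 → B
  i=18: F-J = 22 → W
  i=19: M-M =  0 → A
  i=20: C-S = 10 → K
  i=21: H-W = 11 → L
  i=22: Z-C = 23 → X
  i=23: O-N =  1 → B
  i=24: R-V = 22 → W
  shifts repeat with period 6: WAKLXB

WAKLXB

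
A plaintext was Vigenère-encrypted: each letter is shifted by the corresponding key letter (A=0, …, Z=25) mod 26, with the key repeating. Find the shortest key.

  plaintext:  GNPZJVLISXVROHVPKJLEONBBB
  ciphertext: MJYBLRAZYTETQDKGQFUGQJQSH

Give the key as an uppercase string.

  i= 0: M-G =  6 → G
  i= 1: J-N = 22 → W
  i= 2: Y-P =  9 → J
  i= 3: B-Z =  2 → C
  i= 4: L-J =  2 → C
  i= 5: R-V = 22 → W
  i= 6: A-L = 15 → P
  i= 7: Z-I = 17 → R
  i= 8: Y-S =  6 → G
  i= 9: T-X = 22 → W
  i=10: E-V =  9 → J
  i=11: T-R =  2 → C
  i=12: Q-O =  2 → C
  i=13: D-H = 22 → W
  i=14: K-V = 15 → P
  i=15: G-P = 17 → R
  i=16: Q-K =  6 → G
  i=17: F-J = 22 → W
  i=18: U-L =  9 → J
  i=19: G-E =  2 → C
  i=20: Q-O =  2 → C
  i=21: J-N = 22 → W
  i=22: Q-B = 15 → P
  i=23: S-B = 17 → R
  i=24: H-B =  6 → G
  shifts repeat with period 8: GWJCCWPR

GWJCCWPR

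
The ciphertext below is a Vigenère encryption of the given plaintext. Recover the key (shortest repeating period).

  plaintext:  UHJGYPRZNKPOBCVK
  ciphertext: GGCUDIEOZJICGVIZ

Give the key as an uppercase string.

  i= 0: G-U = 12 → M
  i= 1: G-H = 25 → Z
  i= 2: C-J = 19 → T
  i= 3: U-G = 14 → O
  i= 4: D-Y =  5 → F
  i= 5: I-P = 19 → T
  i= 6: E-R = 13 → N
  i= 7: O-Z = 15 → P
  i= 8: Z-N = 12 → M
  i= 9: J-K = 25 → Z
  i=10: I-P = 19 → T
  i=11: C-O = 14 → O
  i=12: G-B =  5 → F
  i=13: V-C = 19 → T
  i=14: I-V = 13 → N
  i=15: Z-K = 15 → P
  shifts repeat with period 8: MZTOFTNP

MZTOFTNP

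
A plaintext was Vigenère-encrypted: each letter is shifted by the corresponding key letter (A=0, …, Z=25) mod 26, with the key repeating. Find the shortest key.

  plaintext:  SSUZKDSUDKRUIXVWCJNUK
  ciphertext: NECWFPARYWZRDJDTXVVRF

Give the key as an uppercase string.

VMIX

  i= 0: N-S = 21 → V
  i= 1: E-S = 12 → M
  i= 2: C-U =  8 → I
  i= 3: W-Z = 23 → X
  i= 4: F-K = 21 → V
  i= 5: P-D = 12 → M
  i= 6: A-S =  8 → I
  i= 7: R-U = 23 → X
  i= 8: Y-D = 21 → V
  i= 9: W-K = 12 → M
  i=10: Z-R =  8 → I
  i=11: R-U = 23 → X
  i=12: D-I = 21 → V
  i=13: J-X = 12 → M
  i=14: D-V =  8 → I
  i=15: T-W = 23 → X
  i=16: X-C = 21 → V
  i=17: V-J = 12 → M
  i=18: V-N =  8 → I
  i=19: R-U = 23 → X
  i=20: F-K = 21 → V
  shifts repeat with period 4: VMIX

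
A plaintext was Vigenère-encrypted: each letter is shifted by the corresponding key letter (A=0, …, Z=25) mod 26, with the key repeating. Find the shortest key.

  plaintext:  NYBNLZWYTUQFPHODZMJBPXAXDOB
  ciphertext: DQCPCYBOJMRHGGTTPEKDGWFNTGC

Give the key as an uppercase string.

QSBCRZFQ

  i= 0: D-N = 16 → Q
  i= 1: Q-Y = 18 → S
  i= 2: C-B =  1 → B
  i= 3: P-N =  2 → C
  i= 4: C-L = 17 → R
  i= 5: Y-Z = 25 → Z
  i= 6: B-W =  5 → F
  i= 7: O-Y = 16 → Q
  i= 8: J-T = 16 → Q
  i= 9: M-U = 18 → S
  i=10: R-Q =  1 → B
  i=11: H-F =  2 → C
  i=12: G-P = 17 → R
  i=13: G-H = 25 → Z
  i=14: T-O =  5 → F
  i=15: T-D = 16 → Q
  i=16: P-Z = 16 → Q
  i=17: E-M = 18 → S
  i=18: K-J =  1 → B
  i=19: D-B =  2 → C
  i=20: G-P = 17 → R
  i=21: W-X = 25 → Z
  i=22: F-A =  5 → F
  i=23: N-X = 16 → Q
  i=24: T-D = 16 → Q
  i=25: G-O = 18 → S
  i=26: C-B =  1 → B
  shifts repeat with period 8: QSBCRZFQ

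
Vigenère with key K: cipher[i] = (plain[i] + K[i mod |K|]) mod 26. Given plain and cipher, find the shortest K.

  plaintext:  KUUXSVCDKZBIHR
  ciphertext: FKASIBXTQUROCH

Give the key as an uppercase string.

  i= 0: F-K = 21 → V
  i= 1: K-U = 16 → Q
  i= 2: A-U =  6 → G
  i= 3: S-X = 21 → V
  i= 4: I-S = 16 → Q
  i= 5: B-V =  6 → G
  i= 6: X-C = 21 → V
  i= 7: T-D = 16 → Q
  i= 8: Q-K =  6 → G
  i= 9: U-Z = 21 → V
  i=10: R-B = 16 → Q
  i=11: O-I =  6 → G
  i=12: C-H = 21 → V
  i=13: H-R = 16 → Q
  shifts repeat with period 3: VQG

VQG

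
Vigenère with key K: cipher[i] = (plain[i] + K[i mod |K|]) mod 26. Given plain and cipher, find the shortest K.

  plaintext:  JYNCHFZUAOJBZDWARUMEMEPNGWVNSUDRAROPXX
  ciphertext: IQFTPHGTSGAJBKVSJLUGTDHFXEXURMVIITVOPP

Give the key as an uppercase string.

  i= 0: I-J = 25 → Z
  i= 1: Q-Y = 18 → S
  i= 2: F-N = 18 → S
  i= 3: T-C = 17 → R
  i= 4: P-H =  8 → I
  i= 5: H-F =  2 → C
  i= 6: G-Z =  7 → H
  i= 7: T-U = 25 → Z
  i= 8: S-A = 18 → S
  i= 9: G-O = 18 → S
  i=10: A-J = 17 → R
  i=11: J-B =  8 → I
  i=12: B-Z =  2 → C
  i=13: K-D =  7 → H
  i=14: V-W = 25 → Z
  i=15: S-A = 18 → S
  i=16: J-R = 18 → S
  i=17: L-U = 17 → R
  i=18: U-M =  8 → I
  i=19: G-E =  2 → C
  i=20: T-M =  7 → H
  i=21: D-E = 25 → Z
  i=22: H-P = 18 → S
  i=23: F-N = 18 → S
  i=24: X-G = 17 → R
  i=25: E-W =  8 → I
  i=26: X-V =  2 → C
  i=27: U-N =  7 → H
  i=28: R-S = 25 → Z
  i=29: M-U = 18 → S
  i=30: V-D = 18 → S
  i=31: I-R = 17 → R
  i=32: I-A =  8 → I
  i=33: T-R =  2 → C
  i=34: V-O =  7 → H
  i=35: O-P = 25 → Z
  i=36: P-X = 18 → S
  i=37: P-X = 18 → S
  shifts repeat with period 7: ZSSRICH

ZSSRICH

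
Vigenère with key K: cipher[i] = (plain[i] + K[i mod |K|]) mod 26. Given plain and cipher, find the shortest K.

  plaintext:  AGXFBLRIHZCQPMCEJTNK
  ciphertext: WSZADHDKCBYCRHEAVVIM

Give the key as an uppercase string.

  i= 0: W-A = 22 → W
  i= 1: S-G = 12 → M
  i= 2: Z-X =  2 → C
  i= 3: A-F = 21 → V
  i= 4: D-B =  2 → C
  i= 5: H-L = 22 → W
  i= 6: D-R = 12 → M
  i= 7: K-I =  2 → C
  i= 8: C-H = 21 → V
  i= 9: B-Z =  2 → C
  i=10: Y-C = 22 → W
  i=11: C-Q = 12 → M
  i=12: R-P =  2 → C
  i=13: H-M = 21 → V
  i=14: E-C =  2 → C
  i=15: A-E = 22 → W
  i=16: V-J = 12 → M
  i=17: V-T =  2 → C
  i=18: I-N = 21 → V
  i=19: M-K =  2 → C
  shifts repeat with period 5: WMCVC

WMCVC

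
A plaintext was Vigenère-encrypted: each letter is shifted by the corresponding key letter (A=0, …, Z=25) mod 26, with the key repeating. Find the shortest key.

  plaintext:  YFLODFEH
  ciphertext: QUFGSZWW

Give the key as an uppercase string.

SPU

  i= 0: Q-Y = 18 → S
  i= 1: U-F = 15 → P
  i= 2: F-L = 20 → U
  i= 3: G-O = 18 → S
  i= 4: S-D = 15 → P
  i= 5: Z-F = 20 → U
  i= 6: W-E = 18 → S
  i= 7: W-H = 15 → P
  shifts repeat with period 3: SPU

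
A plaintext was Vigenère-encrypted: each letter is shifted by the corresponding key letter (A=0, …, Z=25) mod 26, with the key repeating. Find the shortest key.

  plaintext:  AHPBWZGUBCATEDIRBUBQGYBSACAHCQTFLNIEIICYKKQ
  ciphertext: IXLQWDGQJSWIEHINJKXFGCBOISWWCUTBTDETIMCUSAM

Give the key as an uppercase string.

  i= 0: I-A =  8 → I
  i= 1: X-H = 16 → Q
  i= 2: L-P = 22 → W
  i= 3: Q-B = 15 → P
  i= 4: W-W =  0 → A
  i= 5: D-Z =  4 → E
  i= 6: G-G =  0 → A
  i= 7: Q-U = 22 → W
  i= 8: J-B =  8 → I
  i= 9: S-C = 16 → Q
  i=10: W-A = 22 → W
  i=11: I-T = 15 → P
  i=12: E-E =  0 → A
  i=13: H-D =  4 → E
  i=14: I-I =  0 → A
  i=15: N-R = 22 → W
  i=16: J-B =  8 → I
  i=17: K-U = 16 → Q
  i=18: X-B = 22 → W
  i=19: F-Q = 15 → P
  i=20: G-G =  0 → A
  i=21: C-Y =  4 → E
  i=22: B-B =  0 → A
  i=23: O-S = 22 → W
  i=24: I-A =  8 → I
  i=25: S-C = 16 → Q
  i=26: W-A = 22 → W
  i=27: W-H = 15 → P
  i=28: C-C =  0 → A
  i=29: U-Q =  4 → E
  i=30: T-T =  0 → A
  i=31: B-F = 22 → W
  i=32: T-L =  8 → I
  i=33: D-N = 16 → Q
  i=34: E-I = 22 → W
  i=35: T-E = 15 → P
  i=36: I-I =  0 → A
  i=37: M-I =  4 → E
  i=38: C-C =  0 → A
  i=39: U-Y = 22 → W
  i=40: S-K =  8 → I
  i=41: A-K = 16 → Q
  i=42: M-Q = 22 → W
  shifts repeat with period 8: IQWPAEAW

IQWPAEAW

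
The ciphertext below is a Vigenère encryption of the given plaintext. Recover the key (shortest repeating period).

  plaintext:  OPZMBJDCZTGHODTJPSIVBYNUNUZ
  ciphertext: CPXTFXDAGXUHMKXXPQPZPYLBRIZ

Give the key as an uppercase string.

OAYHE

  i= 0: C-O = 14 → O
  i= 1: P-P =  0 → A
  i= 2: X-Z = 24 → Y
  i= 3: T-M =  7 → H
  i= 4: F-B =  4 → E
  i= 5: X-J = 14 → O
  i= 6: D-D =  0 → A
  i= 7: A-C = 24 → Y
  i= 8: G-Z =  7 → H
  i= 9: X-T =  4 → E
  i=10: U-G = 14 → O
  i=11: H-H =  0 → A
  i=12: M-O = 24 → Y
  i=13: K-D =  7 → H
  i=14: X-T =  4 → E
  i=15: X-J = 14 → O
  i=16: P-P =  0 → A
  i=17: Q-S = 24 → Y
  i=18: P-I =  7 → H
  i=19: Z-V =  4 → E
  i=20: P-B = 14 → O
  i=21: Y-Y =  0 → A
  i=22: L-N = 24 → Y
  i=23: B-U =  7 → H
  i=24: R-N =  4 → E
  i=25: I-U = 14 → O
  i=26: Z-Z =  0 → A
  shifts repeat with period 5: OAYHE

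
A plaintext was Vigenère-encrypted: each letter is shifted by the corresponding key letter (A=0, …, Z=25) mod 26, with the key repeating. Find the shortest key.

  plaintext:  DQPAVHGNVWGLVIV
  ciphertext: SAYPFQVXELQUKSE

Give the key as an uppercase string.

PKJ

  i= 0: S-D = 15 → P
  i= 1: A-Q = 10 → K
  i= 2: Y-P =  9 → J
  i= 3: P-A = 15 → P
  i= 4: F-V = 10 → K
  i= 5: Q-H =  9 → J
  i= 6: V-G = 15 → P
  i= 7: X-N = 10 → K
  i= 8: E-V =  9 → J
  i= 9: L-W = 15 → P
  i=10: Q-G = 10 → K
  i=11: U-L =  9 → J
  i=12: K-V = 15 → P
  i=13: S-I = 10 → K
  i=14: E-V =  9 → J
  shifts repeat with period 3: PKJ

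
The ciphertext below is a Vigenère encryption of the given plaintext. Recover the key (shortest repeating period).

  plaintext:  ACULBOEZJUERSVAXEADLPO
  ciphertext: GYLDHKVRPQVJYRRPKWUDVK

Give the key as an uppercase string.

GWRS

  i= 0: G-A =  6 → G
  i= 1: Y-C = 22 → W
  i= 2: L-U = 17 → R
  i= 3: D-L = 18 → S
  i= 4: H-B =  6 → G
  i= 5: K-O = 22 → W
  i= 6: V-E = 17 → R
  i= 7: R-Z = 18 → S
  i= 8: P-J =  6 → G
  i= 9: Q-U = 22 → W
  i=10: V-E = 17 → R
  i=11: J-R = 18 → S
  i=12: Y-S =  6 → G
  i=13: R-V = 22 → W
  i=14: R-A = 17 → R
  i=15: P-X = 18 → S
  i=16: K-E =  6 → G
  i=17: W-A = 22 → W
  i=18: U-D = 17 → R
  i=19: D-L = 18 → S
  i=20: V-P =  6 → G
  i=21: K-O = 22 → W
  shifts repeat with period 4: GWRS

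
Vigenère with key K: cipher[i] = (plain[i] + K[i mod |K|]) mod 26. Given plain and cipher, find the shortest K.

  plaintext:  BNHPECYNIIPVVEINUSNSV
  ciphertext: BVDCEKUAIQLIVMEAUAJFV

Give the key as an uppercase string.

  i= 0: B-B =  0 → A
  i= 1: V-N =  8 → I
  i= 2: D-H = 22 → W
  i= 3: C-P = 13 → N
  i= 4: E-E =  0 → A
  i= 5: K-C =  8 → I
  i= 6: U-Y = 22 → W
  i= 7: A-N = 13 → N
  i= 8: I-I =  0 → A
  i= 9: Q-I =  8 → I
  i=10: L-P = 22 → W
  i=11: I-V = 13 → N
  i=12: V-V =  0 → A
  i=13: M-E =  8 → I
  i=14: E-I = 22 → W
  i=15: A-N = 13 → N
  i=16: U-U =  0 → A
  i=17: A-S =  8 → I
  i=18: J-N = 22 → W
  i=19: F-S = 13 → N
  i=20: V-V =  0 → A
  shifts repeat with period 4: AIWN

AIWN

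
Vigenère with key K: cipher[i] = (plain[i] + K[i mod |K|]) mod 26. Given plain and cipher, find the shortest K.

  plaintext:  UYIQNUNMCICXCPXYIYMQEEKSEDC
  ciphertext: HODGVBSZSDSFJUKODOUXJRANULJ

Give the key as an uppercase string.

NQVQIHF

  i= 0: H-U = 13 → N
  i= 1: O-Y = 16 → Q
  i= 2: D-I = 21 → V
  i= 3: G-Q = 16 → Q
  i= 4: V-N =  8 → I
  i= 5: B-U =  7 → H
  i= 6: S-N =  5 → F
  i= 7: Z-M = 13 → N
  i= 8: S-C = 16 → Q
  i= 9: D-I = 21 → V
  i=10: S-C = 16 → Q
  i=11: F-X =  8 → I
  i=12: J-C =  7 → H
  i=13: U-P =  5 → F
  i=14: K-X = 13 → N
  i=15: O-Y = 16 → Q
  i=16: D-I = 21 → V
  i=17: O-Y = 16 → Q
  i=18: U-M =  8 → I
  i=19: X-Q =  7 → H
  i=20: J-E =  5 → F
  i=21: R-E = 13 → N
  i=22: A-K = 16 → Q
  i=23: N-S = 21 → V
  i=24: U-E = 16 → Q
  i=25: L-D =  8 → I
  i=26: J-C =  7 → H
  shifts repeat with period 7: NQVQIHF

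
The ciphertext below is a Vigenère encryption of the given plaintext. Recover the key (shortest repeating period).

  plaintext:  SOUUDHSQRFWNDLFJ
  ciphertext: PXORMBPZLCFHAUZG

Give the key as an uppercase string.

XJU

  i= 0: P-S = 23 → X
  i= 1: X-O =  9 → J
  i= 2: O-U = 20 → U
  i= 3: R-U = 23 → X
  i= 4: M-D =  9 → J
  i= 5: B-H = 20 → U
  i= 6: P-S = 23 → X
  i= 7: Z-Q =  9 → J
  i= 8: L-R = 20 → U
  i= 9: C-F = 23 → X
  i=10: F-W =  9 → J
  i=11: H-N = 20 → U
  i=12: A-D = 23 → X
  i=13: U-L =  9 → J
  i=14: Z-F = 20 → U
  i=15: G-J = 23 → X
  shifts repeat with period 3: XJU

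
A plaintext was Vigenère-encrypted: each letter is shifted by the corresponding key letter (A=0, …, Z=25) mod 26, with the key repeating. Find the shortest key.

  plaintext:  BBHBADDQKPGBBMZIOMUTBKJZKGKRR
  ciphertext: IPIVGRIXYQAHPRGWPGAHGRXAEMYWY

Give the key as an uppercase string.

HOBUGOF

  i= 0: I-B =  7 → H
  i= 1: P-B = 14 → O
  i= 2: I-H =  1 → B
  i= 3: V-B = 20 → U
  i= 4: G-A =  6 → G
  i= 5: R-D = 14 → O
  i= 6: I-D =  5 → F
  i= 7: X-Q =  7 → H
  i= 8: Y-K = 14 → O
  i= 9: Q-P =  1 → B
  i=10: A-G = 20 → U
  i=11: H-B =  6 → G
  i=12: P-B = 14 → O
  i=13: R-M =  5 → F
  i=14: G-Z =  7 → H
  i=15: W-I = 14 → O
  i=16: P-O =  1 → B
  i=17: G-M = 20 → U
  i=18: A-U =  6 → G
  i=19: H-T = 14 → O
  i=20: G-B =  5 → F
  i=21: R-K =  7 → H
  i=22: X-J = 14 → O
  i=23: A-Z =  1 → B
  i=24: E-K = 20 → U
  i=25: M-G =  6 → G
  i=26: Y-K = 14 → O
  i=27: W-R =  5 → F
  i=28: Y-R =  7 → H
  shifts repeat with period 7: HOBUGOF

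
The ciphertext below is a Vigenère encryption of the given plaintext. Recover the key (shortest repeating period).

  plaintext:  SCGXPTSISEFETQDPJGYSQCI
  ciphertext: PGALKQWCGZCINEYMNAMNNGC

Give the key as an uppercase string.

  i= 0: P-S = 23 → X
  i= 1: G-C =  4 → E
  i= 2: A-G = 20 → U
  i= 3: L-X = 14 → O
  i= 4: K-P = 21 → V
  i= 5: Q-T = 23 → X
  i= 6: W-S =  4 → E
  i= 7: C-I = 20 → U
  i= 8: G-S = 14 → O
  i= 9: Z-E = 21 → V
  i=10: C-F = 23 → X
  i=11: I-E =  4 → E
  i=12: N-T = 20 → U
  i=13: E-Q = 14 → O
  i=14: Y-D = 21 → V
  i=15: M-P = 23 → X
  i=16: N-J =  4 → E
  i=17: A-G = 20 → U
  i=18: M-Y = 14 → O
  i=19: N-S = 21 → V
  i=20: N-Q = 23 → X
  i=21: G-C =  4 → E
  i=22: C-I = 20 → U
  shifts repeat with period 5: XEUOV

XEUOV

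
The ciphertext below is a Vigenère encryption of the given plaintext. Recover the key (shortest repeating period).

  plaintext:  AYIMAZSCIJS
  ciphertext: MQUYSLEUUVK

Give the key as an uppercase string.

  i= 0: M-A = 12 → M
  i= 1: Q-Y = 18 → S
  i= 2: U-I = 12 → M
  i= 3: Y-M = 12 → M
  i= 4: S-A = 18 → S
  i= 5: L-Z = 12 → M
  i= 6: E-S = 12 → M
  i= 7: U-C = 18 → S
  i= 8: U-I = 12 → M
  i= 9: V-J = 12 → M
  i=10: K-S = 18 → S
  shifts repeat with period 3: MSM

MSM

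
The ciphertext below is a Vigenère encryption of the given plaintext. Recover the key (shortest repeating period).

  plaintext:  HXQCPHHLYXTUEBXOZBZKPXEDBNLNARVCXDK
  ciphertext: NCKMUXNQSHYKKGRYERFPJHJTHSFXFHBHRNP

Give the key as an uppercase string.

GFUKFQ

  i= 0: N-H =  6 → G
  i= 1: C-X =  5 → F
  i= 2: K-Q = 20 → U
  i= 3: M-C = 10 → K
  i= 4: U-P =  5 → F
  i= 5: X-H = 16 → Q
  i= 6: N-H =  6 → G
  i= 7: Q-L =  5 → F
  i= 8: S-Y = 20 → U
  i= 9: H-X = 10 → K
  i=10: Y-T =  5 → F
  i=11: K-U = 16 → Q
  i=12: K-E =  6 → G
  i=13: G-B =  5 → F
  i=14: R-X = 20 → U
  i=15: Y-O = 10 → K
  i=16: E-Z =  5 → F
  i=17: R-B = 16 → Q
  i=18: F-Z =  6 → G
  i=19: P-K =  5 → F
  i=20: J-P = 20 → U
  i=21: H-X = 10 → K
  i=22: J-E =  5 → F
  i=23: T-D = 16 → Q
  i=24: H-B =  6 → G
  i=25: S-N =  5 → F
  i=26: F-L = 20 → U
  i=27: X-N = 10 → K
  i=28: F-A =  5 → F
  i=29: H-R = 16 → Q
  i=30: B-V =  6 → G
  i=31: H-C =  5 → F
  i=32: R-X = 20 → U
  i=33: N-D = 10 → K
  i=34: P-K =  5 → F
  shifts repeat with period 6: GFUKFQ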